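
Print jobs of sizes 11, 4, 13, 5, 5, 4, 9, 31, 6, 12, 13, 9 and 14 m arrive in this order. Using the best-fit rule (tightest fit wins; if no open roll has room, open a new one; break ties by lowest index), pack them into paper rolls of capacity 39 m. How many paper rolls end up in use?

  11 → roll 1 (new)  [load 11/39]
  4 → roll 1  [load 15/39]
  13 → roll 1  [load 28/39]
  5 → roll 1  [load 33/39]
  5 → roll 1  [load 38/39]
  4 → roll 2 (new)  [load 4/39]
  9 → roll 2  [load 13/39]
  31 → roll 3 (new)  [load 31/39]
  6 → roll 3  [load 37/39]
  12 → roll 2  [load 25/39]
  13 → roll 2  [load 38/39]
  9 → roll 4 (new)  [load 9/39]
  14 → roll 4  [load 23/39]
4 paper rolls opened.

4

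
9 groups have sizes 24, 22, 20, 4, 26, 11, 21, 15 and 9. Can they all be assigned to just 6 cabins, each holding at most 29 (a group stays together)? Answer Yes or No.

A valid assignment using 6 cabins:
  cabin 1: 26 = 26
  cabin 2: 24 + 4 = 28
  cabin 3: 22 = 22
  cabin 4: 21 = 21
  cabin 5: 20 + 9 = 29
  cabin 6: 15 + 11 = 26
Every load is within 29, so 6 cabins suffice.

Yes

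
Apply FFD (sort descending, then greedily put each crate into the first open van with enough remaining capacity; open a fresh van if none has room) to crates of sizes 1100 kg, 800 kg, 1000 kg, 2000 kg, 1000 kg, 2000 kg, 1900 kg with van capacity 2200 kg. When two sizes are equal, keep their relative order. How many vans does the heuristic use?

Sorted descending: 2000, 2000, 1900, 1100, 1000, 1000, 800.
  2000 → van 1 (new)  [load 2000/2200]
  2000 → van 2 (new)  [load 2000/2200]
  1900 → van 3 (new)  [load 1900/2200]
  1100 → van 4 (new)  [load 1100/2200]
  1000 → van 4  [load 2100/2200]
  1000 → van 5 (new)  [load 1000/2200]
  800 → van 5  [load 1800/2200]
5 vans opened.

5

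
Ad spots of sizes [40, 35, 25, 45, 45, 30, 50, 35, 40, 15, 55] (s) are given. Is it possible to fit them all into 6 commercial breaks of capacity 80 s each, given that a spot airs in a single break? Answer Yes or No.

A valid assignment using 6 commercial breaks:
  break 1: 55 + 25 = 80
  break 2: 50 + 30 = 80
  break 3: 45 + 35 = 80
  break 4: 45 + 35 = 80
  break 5: 40 + 40 = 80
  break 6: 15 = 15
Every load is within 80 s, so 6 commercial breaks suffice.

Yes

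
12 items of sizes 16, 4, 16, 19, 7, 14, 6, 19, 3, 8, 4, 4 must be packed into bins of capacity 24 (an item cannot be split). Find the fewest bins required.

Total = 19 + 19 + 16 + 16 + 14 + 8 + 7 + 6 + 4 + 4 + 4 + 3 = 120.
Lower bound: ⌈120/24⌉ = 5 bins.
A packing using 6 bins:
  bin 1: 19 + 4 = 23
  bin 2: 19 + 4 = 23
  bin 3: 16 + 8 = 24
  bin 4: 16 + 7 = 23
  bin 5: 14 + 6 + 4 = 24
  bin 6: 3 = 3
No arrangement into 5 bins stays within capacity, so 6 is optimal.

6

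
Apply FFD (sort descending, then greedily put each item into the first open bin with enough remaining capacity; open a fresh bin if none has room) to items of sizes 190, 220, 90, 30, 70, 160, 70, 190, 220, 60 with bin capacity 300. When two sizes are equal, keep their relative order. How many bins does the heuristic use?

5

Sorted descending: 220, 220, 190, 190, 160, 90, 70, 70, 60, 30.
  220 → bin 1 (new)  [load 220/300]
  220 → bin 2 (new)  [load 220/300]
  190 → bin 3 (new)  [load 190/300]
  190 → bin 4 (new)  [load 190/300]
  160 → bin 5 (new)  [load 160/300]
  90 → bin 3  [load 280/300]
  70 → bin 1  [load 290/300]
  70 → bin 2  [load 290/300]
  60 → bin 4  [load 250/300]
  30 → bin 4  [load 280/300]
5 bins opened.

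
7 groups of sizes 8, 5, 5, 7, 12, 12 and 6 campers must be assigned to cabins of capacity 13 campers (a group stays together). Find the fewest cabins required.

5

Total = 12 + 12 + 8 + 7 + 6 + 5 + 5 = 55 campers.
Lower bound: ⌈55/13⌉ = 5 cabins.
A packing using 5 cabins:
  cabin 1: 12 = 12
  cabin 2: 12 = 12
  cabin 3: 8 + 5 = 13
  cabin 4: 7 + 6 = 13
  cabin 5: 5 = 5
This matches the lower bound, so 5 is optimal.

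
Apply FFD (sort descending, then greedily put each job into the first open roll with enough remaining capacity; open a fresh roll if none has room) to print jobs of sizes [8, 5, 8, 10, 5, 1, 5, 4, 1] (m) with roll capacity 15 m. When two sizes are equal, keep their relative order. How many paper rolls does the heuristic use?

4

Sorted descending: 10, 8, 8, 5, 5, 5, 4, 1, 1.
  10 → roll 1 (new)  [load 10/15]
  8 → roll 2 (new)  [load 8/15]
  8 → roll 3 (new)  [load 8/15]
  5 → roll 1  [load 15/15]
  5 → roll 2  [load 13/15]
  5 → roll 3  [load 13/15]
  4 → roll 4 (new)  [load 4/15]
  1 → roll 2  [load 14/15]
  1 → roll 2  [load 15/15]
4 paper rolls opened.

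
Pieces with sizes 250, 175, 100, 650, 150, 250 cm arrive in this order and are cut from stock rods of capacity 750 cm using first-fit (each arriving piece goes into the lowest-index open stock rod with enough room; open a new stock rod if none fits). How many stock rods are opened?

3

  250 → stock rod 1 (new)  [load 250/750]
  175 → stock rod 1  [load 425/750]
  100 → stock rod 1  [load 525/750]
  650 → stock rod 2 (new)  [load 650/750]
  150 → stock rod 1  [load 675/750]
  250 → stock rod 3 (new)  [load 250/750]
3 stock rods opened.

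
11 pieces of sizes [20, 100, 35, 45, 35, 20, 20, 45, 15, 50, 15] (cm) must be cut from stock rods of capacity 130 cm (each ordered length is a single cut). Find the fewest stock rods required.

Total = 100 + 50 + 45 + 45 + 35 + 35 + 20 + 20 + 20 + 15 + 15 = 400 cm.
Lower bound: ⌈400/130⌉ = 4 stock rods.
A packing using 4 stock rods:
  stock rod 1: 100 + 20 = 120
  stock rod 2: 50 + 45 + 35 = 130
  stock rod 3: 45 + 35 + 20 + 20 = 120
  stock rod 4: 15 + 15 = 30
This matches the lower bound, so 4 is optimal.

4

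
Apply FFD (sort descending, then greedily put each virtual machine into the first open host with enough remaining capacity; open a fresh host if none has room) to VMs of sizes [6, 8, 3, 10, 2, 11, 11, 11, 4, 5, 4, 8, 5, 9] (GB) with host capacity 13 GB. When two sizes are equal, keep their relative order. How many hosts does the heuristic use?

Sorted descending: 11, 11, 11, 10, 9, 8, 8, 6, 5, 5, 4, 4, 3, 2.
  11 → host 1 (new)  [load 11/13]
  11 → host 2 (new)  [load 11/13]
  11 → host 3 (new)  [load 11/13]
  10 → host 4 (new)  [load 10/13]
  9 → host 5 (new)  [load 9/13]
  8 → host 6 (new)  [load 8/13]
  8 → host 7 (new)  [load 8/13]
  6 → host 8 (new)  [load 6/13]
  5 → host 6  [load 13/13]
  5 → host 7  [load 13/13]
  4 → host 5  [load 13/13]
  4 → host 8  [load 10/13]
  3 → host 4  [load 13/13]
  2 → host 1  [load 13/13]
8 hosts opened.

8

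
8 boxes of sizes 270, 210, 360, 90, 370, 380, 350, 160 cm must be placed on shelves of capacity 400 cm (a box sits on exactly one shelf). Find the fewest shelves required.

Total = 380 + 370 + 360 + 350 + 270 + 210 + 160 + 90 = 2190 cm.
Lower bound: ⌈2190/400⌉ = 6 shelves.
A packing using 6 shelves:
  shelf 1: 380 = 380
  shelf 2: 370 = 370
  shelf 3: 360 = 360
  shelf 4: 350 = 350
  shelf 5: 270 + 90 = 360
  shelf 6: 210 + 160 = 370
This matches the lower bound, so 6 is optimal.

6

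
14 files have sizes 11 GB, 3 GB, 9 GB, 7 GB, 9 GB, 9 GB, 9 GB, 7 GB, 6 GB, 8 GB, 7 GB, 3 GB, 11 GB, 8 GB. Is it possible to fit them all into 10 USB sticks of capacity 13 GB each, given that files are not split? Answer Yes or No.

No

Total = 107 GB; ⌈107/13⌉ = 9.
11 files each exceed half the capacity and cannot share a USB stick, forcing at least 11 USB sticks.
At least 11 USB sticks are required, but only 10 are allowed.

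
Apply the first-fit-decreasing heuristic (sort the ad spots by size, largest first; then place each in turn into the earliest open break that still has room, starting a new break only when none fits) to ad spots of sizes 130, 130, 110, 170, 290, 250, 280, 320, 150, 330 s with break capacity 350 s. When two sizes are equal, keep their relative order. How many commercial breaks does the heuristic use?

8

Sorted descending: 330, 320, 290, 280, 250, 170, 150, 130, 130, 110.
  330 → break 1 (new)  [load 330/350]
  320 → break 2 (new)  [load 320/350]
  290 → break 3 (new)  [load 290/350]
  280 → break 4 (new)  [load 280/350]
  250 → break 5 (new)  [load 250/350]
  170 → break 6 (new)  [load 170/350]
  150 → break 6  [load 320/350]
  130 → break 7 (new)  [load 130/350]
  130 → break 7  [load 260/350]
  110 → break 8 (new)  [load 110/350]
8 commercial breaks opened.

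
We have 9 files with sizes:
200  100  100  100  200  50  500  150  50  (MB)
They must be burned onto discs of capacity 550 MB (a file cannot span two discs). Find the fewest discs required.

3

Total = 500 + 200 + 200 + 150 + 100 + 100 + 100 + 50 + 50 = 1450 MB.
Lower bound: ⌈1450/550⌉ = 3 discs.
A packing using 3 discs:
  disc 1: 500 + 50 = 550
  disc 2: 200 + 200 + 150 = 550
  disc 3: 100 + 100 + 100 + 50 = 350
This matches the lower bound, so 3 is optimal.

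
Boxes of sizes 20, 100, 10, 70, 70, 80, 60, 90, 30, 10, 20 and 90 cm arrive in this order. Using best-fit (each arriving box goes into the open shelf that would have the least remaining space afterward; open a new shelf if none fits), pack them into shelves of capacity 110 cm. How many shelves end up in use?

  20 → shelf 1 (new)  [load 20/110]
  100 → shelf 2 (new)  [load 100/110]
  10 → shelf 2  [load 110/110]
  70 → shelf 1  [load 90/110]
  70 → shelf 3 (new)  [load 70/110]
  80 → shelf 4 (new)  [load 80/110]
  60 → shelf 5 (new)  [load 60/110]
  90 → shelf 6 (new)  [load 90/110]
  30 → shelf 4  [load 110/110]
  10 → shelf 1  [load 100/110]
  20 → shelf 6  [load 110/110]
  90 → shelf 7 (new)  [load 90/110]
7 shelves opened.

7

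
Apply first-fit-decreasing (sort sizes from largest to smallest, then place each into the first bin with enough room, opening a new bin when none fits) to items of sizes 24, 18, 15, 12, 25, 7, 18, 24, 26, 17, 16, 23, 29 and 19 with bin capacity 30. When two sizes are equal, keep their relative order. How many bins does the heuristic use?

Sorted descending: 29, 26, 25, 24, 24, 23, 19, 18, 18, 17, 16, 15, 12, 7.
  29 → bin 1 (new)  [load 29/30]
  26 → bin 2 (new)  [load 26/30]
  25 → bin 3 (new)  [load 25/30]
  24 → bin 4 (new)  [load 24/30]
  24 → bin 5 (new)  [load 24/30]
  23 → bin 6 (new)  [load 23/30]
  19 → bin 7 (new)  [load 19/30]
  18 → bin 8 (new)  [load 18/30]
  18 → bin 9 (new)  [load 18/30]
  17 → bin 10 (new)  [load 17/30]
  16 → bin 11 (new)  [load 16/30]
  15 → bin 12 (new)  [load 15/30]
  12 → bin 8  [load 30/30]
  7 → bin 6  [load 30/30]
12 bins opened.

12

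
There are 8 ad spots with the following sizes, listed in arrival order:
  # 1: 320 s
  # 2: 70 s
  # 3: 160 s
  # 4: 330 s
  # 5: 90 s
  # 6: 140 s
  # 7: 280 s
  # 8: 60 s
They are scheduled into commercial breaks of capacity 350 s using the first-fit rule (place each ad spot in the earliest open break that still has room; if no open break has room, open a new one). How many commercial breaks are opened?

5

  320 → break 1 (new)  [load 320/350]
  70 → break 2 (new)  [load 70/350]
  160 → break 2  [load 230/350]
  330 → break 3 (new)  [load 330/350]
  90 → break 2  [load 320/350]
  140 → break 4 (new)  [load 140/350]
  280 → break 5 (new)  [load 280/350]
  60 → break 4  [load 200/350]
5 commercial breaks opened.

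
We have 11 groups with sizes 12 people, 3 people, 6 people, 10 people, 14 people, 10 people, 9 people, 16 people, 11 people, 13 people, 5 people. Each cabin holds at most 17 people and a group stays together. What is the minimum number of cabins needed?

8

Total = 16 + 14 + 13 + 12 + 11 + 10 + 10 + 9 + 6 + 5 + 3 = 109 people.
Lower bound: ⌈109/17⌉ = 7 cabins.
Also, 8 groups each exceed 17/2 people, and no two of those can share a cabin, so at least 8 cabins are needed.
A packing using 8 cabins:
  cabin 1: 16 = 16
  cabin 2: 14 + 3 = 17
  cabin 3: 13 = 13
  cabin 4: 12 + 5 = 17
  cabin 5: 11 + 6 = 17
  cabin 6: 10 = 10
  cabin 7: 10 = 10
  cabin 8: 9 = 9
This matches the lower bound, so 8 is optimal.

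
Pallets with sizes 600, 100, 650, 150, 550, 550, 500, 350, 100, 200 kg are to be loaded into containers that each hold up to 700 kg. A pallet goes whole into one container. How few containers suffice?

6

Total = 650 + 600 + 550 + 550 + 500 + 350 + 200 + 150 + 100 + 100 = 3750 kg.
Lower bound: ⌈3750/700⌉ = 6 containers.
A packing using 6 containers:
  container 1: 650 = 650
  container 2: 600 + 100 = 700
  container 3: 550 + 150 = 700
  container 4: 550 + 100 = 650
  container 5: 500 + 200 = 700
  container 6: 350 = 350
This matches the lower bound, so 6 is optimal.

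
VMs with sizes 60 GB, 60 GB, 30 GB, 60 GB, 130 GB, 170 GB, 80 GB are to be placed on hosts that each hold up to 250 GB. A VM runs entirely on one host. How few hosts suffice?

3

Total = 170 + 130 + 80 + 60 + 60 + 60 + 30 = 590 GB.
Lower bound: ⌈590/250⌉ = 3 hosts.
A packing using 3 hosts:
  host 1: 170 + 80 = 250
  host 2: 130 + 60 + 60 = 250
  host 3: 60 + 30 = 90
This matches the lower bound, so 3 is optimal.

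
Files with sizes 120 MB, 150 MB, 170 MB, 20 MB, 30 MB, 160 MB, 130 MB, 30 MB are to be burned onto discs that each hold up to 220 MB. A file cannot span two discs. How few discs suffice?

Total = 170 + 160 + 150 + 130 + 120 + 30 + 30 + 20 = 810 MB.
Lower bound: ⌈810/220⌉ = 4 discs.
Also, 5 files each exceed 110 MB, and no two of those can share a disc, so at least 5 discs are needed.
A packing using 5 discs:
  disc 1: 170 + 30 + 20 = 220
  disc 2: 160 + 30 = 190
  disc 3: 150 = 150
  disc 4: 130 = 130
  disc 5: 120 = 120
This matches the lower bound, so 5 is optimal.

5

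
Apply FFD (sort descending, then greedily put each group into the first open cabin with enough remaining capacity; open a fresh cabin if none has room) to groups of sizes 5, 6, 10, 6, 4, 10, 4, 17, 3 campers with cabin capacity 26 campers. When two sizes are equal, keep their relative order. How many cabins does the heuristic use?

3

Sorted descending: 17, 10, 10, 6, 6, 5, 4, 4, 3.
  17 → cabin 1 (new)  [load 17/26]
  10 → cabin 2 (new)  [load 10/26]
  10 → cabin 2  [load 20/26]
  6 → cabin 1  [load 23/26]
  6 → cabin 2  [load 26/26]
  5 → cabin 3 (new)  [load 5/26]
  4 → cabin 3  [load 9/26]
  4 → cabin 3  [load 13/26]
  3 → cabin 1  [load 26/26]
3 cabins opened.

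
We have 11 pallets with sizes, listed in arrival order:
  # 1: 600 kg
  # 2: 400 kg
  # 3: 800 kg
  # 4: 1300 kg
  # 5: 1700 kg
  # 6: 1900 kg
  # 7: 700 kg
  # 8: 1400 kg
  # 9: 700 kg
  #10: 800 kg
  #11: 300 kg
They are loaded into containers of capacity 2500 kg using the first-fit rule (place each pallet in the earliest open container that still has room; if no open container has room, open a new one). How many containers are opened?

5

  600 → container 1 (new)  [load 600/2500]
  400 → container 1  [load 1000/2500]
  800 → container 1  [load 1800/2500]
  1300 → container 2 (new)  [load 1300/2500]
  1700 → container 3 (new)  [load 1700/2500]
  1900 → container 4 (new)  [load 1900/2500]
  700 → container 1  [load 2500/2500]
  1400 → container 5 (new)  [load 1400/2500]
  700 → container 2  [load 2000/2500]
  800 → container 3  [load 2500/2500]
  300 → container 2  [load 2300/2500]
5 containers opened.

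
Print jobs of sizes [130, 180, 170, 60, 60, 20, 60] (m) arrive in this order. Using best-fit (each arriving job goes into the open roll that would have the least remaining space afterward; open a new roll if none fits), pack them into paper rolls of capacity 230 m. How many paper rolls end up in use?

4

  130 → roll 1 (new)  [load 130/230]
  180 → roll 2 (new)  [load 180/230]
  170 → roll 3 (new)  [load 170/230]
  60 → roll 3  [load 230/230]
  60 → roll 1  [load 190/230]
  20 → roll 1  [load 210/230]
  60 → roll 4 (new)  [load 60/230]
4 paper rolls opened.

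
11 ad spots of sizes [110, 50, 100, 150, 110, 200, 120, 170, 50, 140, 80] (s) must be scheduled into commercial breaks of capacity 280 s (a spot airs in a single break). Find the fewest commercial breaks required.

5

Total = 200 + 170 + 150 + 140 + 120 + 110 + 110 + 100 + 80 + 50 + 50 = 1280 s.
Lower bound: ⌈1280/280⌉ = 5 commercial breaks.
A packing using 5 commercial breaks:
  break 1: 200 + 80 = 280
  break 2: 170 + 110 = 280
  break 3: 150 + 120 = 270
  break 4: 140 + 110 = 250
  break 5: 100 + 50 + 50 = 200
This matches the lower bound, so 5 is optimal.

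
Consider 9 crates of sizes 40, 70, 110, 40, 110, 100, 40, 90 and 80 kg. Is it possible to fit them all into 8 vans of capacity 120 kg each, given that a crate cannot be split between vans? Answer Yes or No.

Yes

A valid assignment using 7 vans:
  van 1: 110 = 110
  van 2: 110 = 110
  van 3: 100 = 100
  van 4: 90 = 90
  van 5: 80 + 40 = 120
  van 6: 70 + 40 = 110
  van 7: 40 = 40
That uses only 7 ≤ 8, so 8 vans are enough.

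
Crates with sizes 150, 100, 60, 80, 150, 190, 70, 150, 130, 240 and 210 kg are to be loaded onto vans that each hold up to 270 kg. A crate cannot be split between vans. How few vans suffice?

7

Total = 240 + 210 + 190 + 150 + 150 + 150 + 130 + 100 + 80 + 70 + 60 = 1530 kg.
Lower bound: ⌈1530/270⌉ = 6 vans.
A packing using 7 vans:
  van 1: 240 = 240
  van 2: 210 + 60 = 270
  van 3: 190 + 80 = 270
  van 4: 150 + 100 = 250
  van 5: 150 + 70 = 220
  van 6: 150 = 150
  van 7: 130 = 130
No arrangement into 6 vans stays within capacity, so 7 is optimal.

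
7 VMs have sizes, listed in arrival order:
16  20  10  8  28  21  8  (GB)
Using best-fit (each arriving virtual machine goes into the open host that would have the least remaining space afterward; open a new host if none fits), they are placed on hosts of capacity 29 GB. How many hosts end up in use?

4

  16 → host 1 (new)  [load 16/29]
  20 → host 2 (new)  [load 20/29]
  10 → host 1  [load 26/29]
  8 → host 2  [load 28/29]
  28 → host 3 (new)  [load 28/29]
  21 → host 4 (new)  [load 21/29]
  8 → host 4  [load 29/29]
4 hosts opened.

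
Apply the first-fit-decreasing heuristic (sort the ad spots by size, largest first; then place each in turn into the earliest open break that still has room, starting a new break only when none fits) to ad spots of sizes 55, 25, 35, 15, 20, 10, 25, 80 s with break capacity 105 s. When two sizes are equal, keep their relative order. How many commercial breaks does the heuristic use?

3

Sorted descending: 80, 55, 35, 25, 25, 20, 15, 10.
  80 → break 1 (new)  [load 80/105]
  55 → break 2 (new)  [load 55/105]
  35 → break 2  [load 90/105]
  25 → break 1  [load 105/105]
  25 → break 3 (new)  [load 25/105]
  20 → break 3  [load 45/105]
  15 → break 2  [load 105/105]
  10 → break 3  [load 55/105]
3 commercial breaks opened.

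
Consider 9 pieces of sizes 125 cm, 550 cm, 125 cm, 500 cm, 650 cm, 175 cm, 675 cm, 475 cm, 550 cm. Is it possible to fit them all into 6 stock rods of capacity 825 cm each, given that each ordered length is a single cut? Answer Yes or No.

Yes

A valid assignment using 6 stock rods:
  stock rod 1: 675 + 125 = 800
  stock rod 2: 650 + 175 = 825
  stock rod 3: 550 + 125 = 675
  stock rod 4: 550 = 550
  stock rod 5: 500 = 500
  stock rod 6: 475 = 475
Every load is within 825 cm, so 6 stock rods suffice.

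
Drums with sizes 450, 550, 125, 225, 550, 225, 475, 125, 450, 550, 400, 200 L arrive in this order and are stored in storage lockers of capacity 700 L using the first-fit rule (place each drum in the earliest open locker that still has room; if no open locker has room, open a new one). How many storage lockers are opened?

8

  450 → locker 1 (new)  [load 450/700]
  550 → locker 2 (new)  [load 550/700]
  125 → locker 1  [load 575/700]
  225 → locker 3 (new)  [load 225/700]
  550 → locker 4 (new)  [load 550/700]
  225 → locker 3  [load 450/700]
  475 → locker 5 (new)  [load 475/700]
  125 → locker 1  [load 700/700]
  450 → locker 6 (new)  [load 450/700]
  550 → locker 7 (new)  [load 550/700]
  400 → locker 8 (new)  [load 400/700]
  200 → locker 3  [load 650/700]
8 storage lockers opened.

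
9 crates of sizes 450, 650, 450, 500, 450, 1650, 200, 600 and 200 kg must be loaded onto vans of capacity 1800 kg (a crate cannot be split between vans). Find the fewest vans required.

3

Total = 1650 + 650 + 600 + 500 + 450 + 450 + 450 + 200 + 200 = 5150 kg.
Lower bound: ⌈5150/1800⌉ = 3 vans.
A packing using 3 vans:
  van 1: 1650 = 1650
  van 2: 650 + 600 + 500 = 1750
  van 3: 450 + 450 + 450 + 200 + 200 = 1750
This matches the lower bound, so 3 is optimal.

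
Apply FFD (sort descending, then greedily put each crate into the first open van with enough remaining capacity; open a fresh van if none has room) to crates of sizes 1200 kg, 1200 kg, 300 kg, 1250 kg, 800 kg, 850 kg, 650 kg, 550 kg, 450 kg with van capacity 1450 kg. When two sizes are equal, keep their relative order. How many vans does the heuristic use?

Sorted descending: 1250, 1200, 1200, 850, 800, 650, 550, 450, 300.
  1250 → van 1 (new)  [load 1250/1450]
  1200 → van 2 (new)  [load 1200/1450]
  1200 → van 3 (new)  [load 1200/1450]
  850 → van 4 (new)  [load 850/1450]
  800 → van 5 (new)  [load 800/1450]
  650 → van 5  [load 1450/1450]
  550 → van 4  [load 1400/1450]
  450 → van 6 (new)  [load 450/1450]
  300 → van 6  [load 750/1450]
6 vans opened.

6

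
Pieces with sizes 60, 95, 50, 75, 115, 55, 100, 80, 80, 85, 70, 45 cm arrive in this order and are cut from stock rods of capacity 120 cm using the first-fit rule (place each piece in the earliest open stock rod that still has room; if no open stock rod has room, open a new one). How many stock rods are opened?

10

  60 → stock rod 1 (new)  [load 60/120]
  95 → stock rod 2 (new)  [load 95/120]
  50 → stock rod 1  [load 110/120]
  75 → stock rod 3 (new)  [load 75/120]
  115 → stock rod 4 (new)  [load 115/120]
  55 → stock rod 5 (new)  [load 55/120]
  100 → stock rod 6 (new)  [load 100/120]
  80 → stock rod 7 (new)  [load 80/120]
  80 → stock rod 8 (new)  [load 80/120]
  85 → stock rod 9 (new)  [load 85/120]
  70 → stock rod 10 (new)  [load 70/120]
  45 → stock rod 3  [load 120/120]
10 stock rods opened.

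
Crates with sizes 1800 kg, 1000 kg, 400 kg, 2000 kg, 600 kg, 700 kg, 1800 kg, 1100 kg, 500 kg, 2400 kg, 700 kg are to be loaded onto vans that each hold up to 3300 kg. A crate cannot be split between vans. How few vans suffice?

Total = 2400 + 2000 + 1800 + 1800 + 1100 + 1000 + 700 + 700 + 600 + 500 + 400 = 13000 kg.
Lower bound: ⌈13000/3300⌉ = 4 vans.
A packing using 4 vans:
  van 1: 2400 + 700 = 3100
  van 2: 2000 + 700 + 600 = 3300
  van 3: 1800 + 1100 + 400 = 3300
  van 4: 1800 + 1000 + 500 = 3300
This matches the lower bound, so 4 is optimal.

4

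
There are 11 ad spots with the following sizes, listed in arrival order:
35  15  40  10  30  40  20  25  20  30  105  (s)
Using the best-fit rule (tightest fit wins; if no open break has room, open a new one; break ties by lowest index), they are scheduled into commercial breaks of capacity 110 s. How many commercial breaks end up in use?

4

  35 → break 1 (new)  [load 35/110]
  15 → break 1  [load 50/110]
  40 → break 1  [load 90/110]
  10 → break 1  [load 100/110]
  30 → break 2 (new)  [load 30/110]
  40 → break 2  [load 70/110]
  20 → break 2  [load 90/110]
  25 → break 3 (new)  [load 25/110]
  20 → break 2  [load 110/110]
  30 → break 3  [load 55/110]
  105 → break 4 (new)  [load 105/110]
4 commercial breaks opened.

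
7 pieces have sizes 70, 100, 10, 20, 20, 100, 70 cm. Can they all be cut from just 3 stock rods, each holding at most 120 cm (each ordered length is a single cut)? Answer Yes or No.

Total = 390 cm; ⌈390/120⌉ = 4.
At least 4 stock rods are required, but only 3 are allowed.

No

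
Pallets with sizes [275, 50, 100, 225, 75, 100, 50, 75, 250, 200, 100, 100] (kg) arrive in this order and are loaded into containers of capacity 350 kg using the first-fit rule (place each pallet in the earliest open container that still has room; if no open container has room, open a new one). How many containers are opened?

5

  275 → container 1 (new)  [load 275/350]
  50 → container 1  [load 325/350]
  100 → container 2 (new)  [load 100/350]
  225 → container 2  [load 325/350]
  75 → container 3 (new)  [load 75/350]
  100 → container 3  [load 175/350]
  50 → container 3  [load 225/350]
  75 → container 3  [load 300/350]
  250 → container 4 (new)  [load 250/350]
  200 → container 5 (new)  [load 200/350]
  100 → container 4  [load 350/350]
  100 → container 5  [load 300/350]
5 containers opened.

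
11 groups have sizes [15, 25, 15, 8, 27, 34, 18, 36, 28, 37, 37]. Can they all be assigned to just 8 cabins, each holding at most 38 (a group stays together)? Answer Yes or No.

No

Total = 280; ⌈280/38⌉ = 8.
The bound of 8 does not rule out 8, but exhaustive search shows no assignment into 8 cabins of capacity 38 exists — the minimum is 9.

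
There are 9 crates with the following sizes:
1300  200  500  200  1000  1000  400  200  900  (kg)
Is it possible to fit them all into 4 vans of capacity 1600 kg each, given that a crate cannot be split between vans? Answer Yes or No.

Yes

A valid assignment using 4 vans:
  van 1: 1300 + 200 = 1500
  van 2: 1000 + 500 = 1500
  van 3: 1000 + 400 + 200 = 1600
  van 4: 900 + 200 = 1100
Every load is within 1600 kg, so 4 vans suffice.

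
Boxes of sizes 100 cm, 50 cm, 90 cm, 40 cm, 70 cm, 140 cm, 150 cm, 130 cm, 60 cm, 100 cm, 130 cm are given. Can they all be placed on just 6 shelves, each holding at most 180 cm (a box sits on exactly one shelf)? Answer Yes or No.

Total = 1060 cm; ⌈1060/180⌉ = 6.
The bound of 6 does not rule out 6, but exhaustive search shows no assignment into 6 shelves of capacity 180 cm exists — the minimum is 7.

No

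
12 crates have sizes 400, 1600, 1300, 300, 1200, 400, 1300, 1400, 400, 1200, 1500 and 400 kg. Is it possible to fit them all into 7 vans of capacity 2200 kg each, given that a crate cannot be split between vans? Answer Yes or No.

A valid assignment using 7 vans:
  van 1: 1600 + 400 = 2000
  van 2: 1500 + 400 + 300 = 2200
  van 3: 1400 + 400 + 400 = 2200
  van 4: 1300 = 1300
  van 5: 1300 = 1300
  van 6: 1200 = 1200
  van 7: 1200 = 1200
Every load is within 2200 kg, so 7 vans suffice.

Yes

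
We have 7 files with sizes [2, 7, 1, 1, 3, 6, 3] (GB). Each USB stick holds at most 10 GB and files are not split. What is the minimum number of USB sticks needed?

Total = 7 + 6 + 3 + 3 + 2 + 1 + 1 = 23 GB.
Lower bound: ⌈23/10⌉ = 3 USB sticks.
A packing using 3 USB sticks:
  USB stick 1: 7 + 3 = 10
  USB stick 2: 6 + 3 + 1 = 10
  USB stick 3: 2 + 1 = 3
This matches the lower bound, so 3 is optimal.

3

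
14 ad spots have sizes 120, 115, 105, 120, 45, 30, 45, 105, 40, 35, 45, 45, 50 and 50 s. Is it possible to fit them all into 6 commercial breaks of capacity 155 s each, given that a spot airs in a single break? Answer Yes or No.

Total = 950 s; ⌈950/155⌉ = 7.
At least 7 commercial breaks are required, but only 6 are allowed.

No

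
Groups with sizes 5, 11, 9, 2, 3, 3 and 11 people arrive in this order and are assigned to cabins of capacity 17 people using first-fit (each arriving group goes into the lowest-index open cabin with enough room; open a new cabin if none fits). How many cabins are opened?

  5 → cabin 1 (new)  [load 5/17]
  11 → cabin 1  [load 16/17]
  9 → cabin 2 (new)  [load 9/17]
  2 → cabin 2  [load 11/17]
  3 → cabin 2  [load 14/17]
  3 → cabin 2  [load 17/17]
  11 → cabin 3 (new)  [load 11/17]
3 cabins opened.

3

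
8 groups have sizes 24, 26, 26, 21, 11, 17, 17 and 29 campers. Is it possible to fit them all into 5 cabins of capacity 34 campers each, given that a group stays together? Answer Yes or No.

Total = 171 campers; ⌈171/34⌉ = 6.
At least 6 cabins are required, but only 5 are allowed.

No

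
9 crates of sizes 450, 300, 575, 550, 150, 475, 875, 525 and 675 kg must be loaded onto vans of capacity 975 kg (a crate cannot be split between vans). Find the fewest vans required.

Total = 875 + 675 + 575 + 550 + 525 + 475 + 450 + 300 + 150 = 4575 kg.
Lower bound: ⌈4575/975⌉ = 5 vans.
A packing using 6 vans:
  van 1: 875 = 875
  van 2: 675 + 300 = 975
  van 3: 575 + 150 = 725
  van 4: 550 = 550
  van 5: 525 + 450 = 975
  van 6: 475 = 475
No arrangement into 5 vans stays within capacity, so 6 is optimal.

6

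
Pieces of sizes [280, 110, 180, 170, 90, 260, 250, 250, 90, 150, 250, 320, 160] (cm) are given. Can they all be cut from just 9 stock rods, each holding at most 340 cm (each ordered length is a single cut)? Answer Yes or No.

A valid assignment using 9 stock rods:
  stock rod 1: 320 = 320
  stock rod 2: 280 = 280
  stock rod 3: 260 = 260
  stock rod 4: 250 + 90 = 340
  stock rod 5: 250 + 90 = 340
  stock rod 6: 250 = 250
  stock rod 7: 180 + 160 = 340
  stock rod 8: 170 + 150 = 320
  stock rod 9: 110 = 110
Every load is within 340 cm, so 9 stock rods suffice.

Yes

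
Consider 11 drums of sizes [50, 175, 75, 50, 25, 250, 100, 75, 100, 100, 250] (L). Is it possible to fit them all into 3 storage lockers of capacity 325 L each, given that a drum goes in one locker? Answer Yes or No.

Total = 1250 L; ⌈1250/325⌉ = 4.
At least 4 storage lockers are required, but only 3 are allowed.

No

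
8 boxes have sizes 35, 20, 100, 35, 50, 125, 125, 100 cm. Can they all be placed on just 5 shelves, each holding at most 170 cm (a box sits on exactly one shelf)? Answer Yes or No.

A valid assignment using 4 shelves:
  shelf 1: 125 + 35 = 160
  shelf 2: 125 + 35 = 160
  shelf 3: 100 + 50 + 20 = 170
  shelf 4: 100 = 100
That uses only 4 ≤ 5, so 5 shelves are enough.

Yes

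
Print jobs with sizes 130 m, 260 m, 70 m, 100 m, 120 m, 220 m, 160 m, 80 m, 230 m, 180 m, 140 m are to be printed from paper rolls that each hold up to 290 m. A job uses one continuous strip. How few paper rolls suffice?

7

Total = 260 + 230 + 220 + 180 + 160 + 140 + 130 + 120 + 100 + 80 + 70 = 1690 m.
Lower bound: ⌈1690/290⌉ = 6 paper rolls.
A packing using 7 paper rolls:
  roll 1: 260 = 260
  roll 2: 230 = 230
  roll 3: 220 + 70 = 290
  roll 4: 180 + 100 = 280
  roll 5: 160 + 130 = 290
  roll 6: 140 + 120 = 260
  roll 7: 80 = 80
No arrangement into 6 paper rolls stays within capacity, so 7 is optimal.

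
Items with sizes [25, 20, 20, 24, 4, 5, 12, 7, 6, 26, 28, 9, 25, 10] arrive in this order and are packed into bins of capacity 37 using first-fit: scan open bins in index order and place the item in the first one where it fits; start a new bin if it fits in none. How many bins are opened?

7

  25 → bin 1 (new)  [load 25/37]
  20 → bin 2 (new)  [load 20/37]
  20 → bin 3 (new)  [load 20/37]
  24 → bin 4 (new)  [load 24/37]
  4 → bin 1  [load 29/37]
  5 → bin 1  [load 34/37]
  12 → bin 2  [load 32/37]
  7 → bin 3  [load 27/37]
  6 → bin 3  [load 33/37]
  26 → bin 5 (new)  [load 26/37]
  28 → bin 6 (new)  [load 28/37]
  9 → bin 4  [load 33/37]
  25 → bin 7 (new)  [load 25/37]
  10 → bin 5  [load 36/37]
7 bins opened.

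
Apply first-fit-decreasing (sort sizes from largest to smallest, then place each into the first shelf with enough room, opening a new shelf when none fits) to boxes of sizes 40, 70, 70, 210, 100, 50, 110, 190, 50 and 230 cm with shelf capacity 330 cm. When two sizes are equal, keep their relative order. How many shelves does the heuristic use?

4

Sorted descending: 230, 210, 190, 110, 100, 70, 70, 50, 50, 40.
  230 → shelf 1 (new)  [load 230/330]
  210 → shelf 2 (new)  [load 210/330]
  190 → shelf 3 (new)  [load 190/330]
  110 → shelf 2  [load 320/330]
  100 → shelf 1  [load 330/330]
  70 → shelf 3  [load 260/330]
  70 → shelf 3  [load 330/330]
  50 → shelf 4 (new)  [load 50/330]
  50 → shelf 4  [load 100/330]
  40 → shelf 4  [load 140/330]
4 shelves opened.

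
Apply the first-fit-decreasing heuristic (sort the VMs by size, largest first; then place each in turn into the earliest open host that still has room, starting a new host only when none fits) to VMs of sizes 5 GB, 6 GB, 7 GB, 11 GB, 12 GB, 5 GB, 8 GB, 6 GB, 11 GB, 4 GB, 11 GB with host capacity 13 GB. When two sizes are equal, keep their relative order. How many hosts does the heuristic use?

8

Sorted descending: 12, 11, 11, 11, 8, 7, 6, 6, 5, 5, 4.
  12 → host 1 (new)  [load 12/13]
  11 → host 2 (new)  [load 11/13]
  11 → host 3 (new)  [load 11/13]
  11 → host 4 (new)  [load 11/13]
  8 → host 5 (new)  [load 8/13]
  7 → host 6 (new)  [load 7/13]
  6 → host 6  [load 13/13]
  6 → host 7 (new)  [load 6/13]
  5 → host 5  [load 13/13]
  5 → host 7  [load 11/13]
  4 → host 8 (new)  [load 4/13]
8 hosts opened.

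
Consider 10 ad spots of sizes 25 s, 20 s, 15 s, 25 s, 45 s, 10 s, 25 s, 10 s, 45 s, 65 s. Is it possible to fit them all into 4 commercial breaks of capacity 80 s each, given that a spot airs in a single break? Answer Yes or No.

Yes

A valid assignment using 4 commercial breaks:
  break 1: 65 + 15 = 80
  break 2: 45 + 25 + 10 = 80
  break 3: 45 + 25 + 10 = 80
  break 4: 25 + 20 = 45
Every load is within 80 s, so 4 commercial breaks suffice.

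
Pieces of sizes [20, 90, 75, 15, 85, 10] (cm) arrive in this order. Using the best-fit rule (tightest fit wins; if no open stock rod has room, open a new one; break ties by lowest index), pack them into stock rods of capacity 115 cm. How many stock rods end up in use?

3

  20 → stock rod 1 (new)  [load 20/115]
  90 → stock rod 1  [load 110/115]
  75 → stock rod 2 (new)  [load 75/115]
  15 → stock rod 2  [load 90/115]
  85 → stock rod 3 (new)  [load 85/115]
  10 → stock rod 2  [load 100/115]
3 stock rods opened.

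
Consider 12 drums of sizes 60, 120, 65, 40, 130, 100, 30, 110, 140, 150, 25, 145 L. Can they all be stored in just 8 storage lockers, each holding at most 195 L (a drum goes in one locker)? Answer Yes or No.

Yes

A valid assignment using 7 storage lockers:
  locker 1: 150 + 40 = 190
  locker 2: 145 + 30 = 175
  locker 3: 140 + 25 = 165
  locker 4: 130 + 65 = 195
  locker 5: 120 + 60 = 180
  locker 6: 110 = 110
  locker 7: 100 = 100
That uses only 7 ≤ 8, so 8 storage lockers are enough.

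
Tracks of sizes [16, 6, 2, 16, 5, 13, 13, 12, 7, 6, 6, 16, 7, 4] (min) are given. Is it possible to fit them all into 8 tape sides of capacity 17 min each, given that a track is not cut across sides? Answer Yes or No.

Total = 129 min; ⌈129/17⌉ = 8.
The bound of 8 does not rule out 8, but exhaustive search shows no assignment into 8 tape sides of capacity 17 min exists — the minimum is 9.

No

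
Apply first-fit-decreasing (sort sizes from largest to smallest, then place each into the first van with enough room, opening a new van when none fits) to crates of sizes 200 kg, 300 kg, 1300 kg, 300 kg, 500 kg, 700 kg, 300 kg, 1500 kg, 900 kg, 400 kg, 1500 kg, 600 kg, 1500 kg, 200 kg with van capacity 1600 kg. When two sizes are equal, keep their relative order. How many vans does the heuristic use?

Sorted descending: 1500, 1500, 1500, 1300, 900, 700, 600, 500, 400, 300, 300, 300, 200, 200.
  1500 → van 1 (new)  [load 1500/1600]
  1500 → van 2 (new)  [load 1500/1600]
  1500 → van 3 (new)  [load 1500/1600]
  1300 → van 4 (new)  [load 1300/1600]
  900 → van 5 (new)  [load 900/1600]
  700 → van 5  [load 1600/1600]
  600 → van 6 (new)  [load 600/1600]
  500 → van 6  [load 1100/1600]
  400 → van 6  [load 1500/1600]
  300 → van 4  [load 1600/1600]
  300 → van 7 (new)  [load 300/1600]
  300 → van 7  [load 600/1600]
  200 → van 7  [load 800/1600]
  200 → van 7  [load 1000/1600]
7 vans opened.

7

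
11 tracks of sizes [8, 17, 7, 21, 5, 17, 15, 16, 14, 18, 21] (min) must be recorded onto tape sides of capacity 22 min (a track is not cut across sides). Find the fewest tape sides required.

Total = 21 + 21 + 18 + 17 + 17 + 16 + 15 + 14 + 8 + 7 + 5 = 159 min.
Lower bound: ⌈159/22⌉ = 8 tape sides.
A packing using 8 tape sides:
  side 1: 21 = 21
  side 2: 21 = 21
  side 3: 18 = 18
  side 4: 17 + 5 = 22
  side 5: 17 = 17
  side 6: 16 = 16
  side 7: 15 + 7 = 22
  side 8: 14 + 8 = 22
This matches the lower bound, so 8 is optimal.

8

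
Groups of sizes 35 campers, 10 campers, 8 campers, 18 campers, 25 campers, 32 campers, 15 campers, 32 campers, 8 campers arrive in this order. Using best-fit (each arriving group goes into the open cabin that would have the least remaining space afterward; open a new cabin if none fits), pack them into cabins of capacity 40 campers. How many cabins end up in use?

5

  35 → cabin 1 (new)  [load 35/40]
  10 → cabin 2 (new)  [load 10/40]
  8 → cabin 2  [load 18/40]
  18 → cabin 2  [load 36/40]
  25 → cabin 3 (new)  [load 25/40]
  32 → cabin 4 (new)  [load 32/40]
  15 → cabin 3  [load 40/40]
  32 → cabin 5 (new)  [load 32/40]
  8 → cabin 4  [load 40/40]
5 cabins opened.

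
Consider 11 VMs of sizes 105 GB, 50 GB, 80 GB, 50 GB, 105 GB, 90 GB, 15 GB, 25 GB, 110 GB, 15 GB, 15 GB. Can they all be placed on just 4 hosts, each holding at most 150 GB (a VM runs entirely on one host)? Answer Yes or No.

Total = 660 GB; ⌈660/150⌉ = 5.
At least 5 hosts are required, but only 4 are allowed.

No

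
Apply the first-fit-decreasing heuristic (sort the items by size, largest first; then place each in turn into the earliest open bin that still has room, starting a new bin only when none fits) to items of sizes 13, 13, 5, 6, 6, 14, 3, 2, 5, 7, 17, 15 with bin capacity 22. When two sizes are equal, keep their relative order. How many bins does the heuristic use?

Sorted descending: 17, 15, 14, 13, 13, 7, 6, 6, 5, 5, 3, 2.
  17 → bin 1 (new)  [load 17/22]
  15 → bin 2 (new)  [load 15/22]
  14 → bin 3 (new)  [load 14/22]
  13 → bin 4 (new)  [load 13/22]
  13 → bin 5 (new)  [load 13/22]
  7 → bin 2  [load 22/22]
  6 → bin 3  [load 20/22]
  6 → bin 4  [load 19/22]
  5 → bin 1  [load 22/22]
  5 → bin 5  [load 18/22]
  3 → bin 4  [load 22/22]
  2 → bin 3  [load 22/22]
5 bins opened.

5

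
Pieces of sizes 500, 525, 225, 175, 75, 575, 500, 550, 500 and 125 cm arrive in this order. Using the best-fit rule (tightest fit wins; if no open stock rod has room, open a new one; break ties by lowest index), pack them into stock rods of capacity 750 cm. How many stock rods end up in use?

6

  500 → stock rod 1 (new)  [load 500/750]
  525 → stock rod 2 (new)  [load 525/750]
  225 → stock rod 2  [load 750/750]
  175 → stock rod 1  [load 675/750]
  75 → stock rod 1  [load 750/750]
  575 → stock rod 3 (new)  [load 575/750]
  500 → stock rod 4 (new)  [load 500/750]
  550 → stock rod 5 (new)  [load 550/750]
  500 → stock rod 6 (new)  [load 500/750]
  125 → stock rod 3  [load 700/750]
6 stock rods opened.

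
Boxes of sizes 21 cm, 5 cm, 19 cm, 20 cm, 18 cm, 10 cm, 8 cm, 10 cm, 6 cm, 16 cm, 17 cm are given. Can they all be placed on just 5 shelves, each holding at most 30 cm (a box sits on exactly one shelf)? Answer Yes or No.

Total = 150 cm; ⌈150/30⌉ = 5.
6 boxes each exceed half the capacity and cannot share a shelf, forcing at least 6 shelves.
At least 6 shelves are required, but only 5 are allowed.

No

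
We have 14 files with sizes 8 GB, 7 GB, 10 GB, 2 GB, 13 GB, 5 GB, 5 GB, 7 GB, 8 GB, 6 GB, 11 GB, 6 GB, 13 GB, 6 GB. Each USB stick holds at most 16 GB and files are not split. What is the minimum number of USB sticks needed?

Total = 13 + 13 + 11 + 10 + 8 + 8 + 7 + 7 + 6 + 6 + 6 + 5 + 5 + 2 = 107 GB.
Lower bound: ⌈107/16⌉ = 7 USB sticks.
A packing using 8 USB sticks:
  USB stick 1: 13 + 2 = 15
  USB stick 2: 13 = 13
  USB stick 3: 11 + 5 = 16
  USB stick 4: 10 + 6 = 16
  USB stick 5: 8 + 8 = 16
  USB stick 6: 7 + 7 = 14
  USB stick 7: 6 + 6 = 12
  USB stick 8: 5 = 5
No arrangement into 7 USB sticks stays within capacity, so 8 is optimal.

8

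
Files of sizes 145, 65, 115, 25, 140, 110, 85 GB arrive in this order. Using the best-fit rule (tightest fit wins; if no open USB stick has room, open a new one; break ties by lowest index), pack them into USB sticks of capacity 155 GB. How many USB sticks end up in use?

5

  145 → USB stick 1 (new)  [load 145/155]
  65 → USB stick 2 (new)  [load 65/155]
  115 → USB stick 3 (new)  [load 115/155]
  25 → USB stick 3  [load 140/155]
  140 → USB stick 4 (new)  [load 140/155]
  110 → USB stick 5 (new)  [load 110/155]
  85 → USB stick 2  [load 150/155]
5 USB sticks opened.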